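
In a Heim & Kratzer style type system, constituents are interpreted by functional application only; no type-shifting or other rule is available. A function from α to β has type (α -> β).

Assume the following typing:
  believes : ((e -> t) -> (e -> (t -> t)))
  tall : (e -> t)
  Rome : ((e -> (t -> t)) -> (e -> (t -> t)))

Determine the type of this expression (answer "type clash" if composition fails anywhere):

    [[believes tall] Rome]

At [believes tall], believes : ((e -> t) -> (e -> (t -> t))) takes tall : (e -> t), giving (e -> (t -> t)).
At [[believes tall] Rome], Rome : ((e -> (t -> t)) -> (e -> (t -> t))) takes [believes tall] : (e -> (t -> t)), giving (e -> (t -> t)).

(e -> (t -> t))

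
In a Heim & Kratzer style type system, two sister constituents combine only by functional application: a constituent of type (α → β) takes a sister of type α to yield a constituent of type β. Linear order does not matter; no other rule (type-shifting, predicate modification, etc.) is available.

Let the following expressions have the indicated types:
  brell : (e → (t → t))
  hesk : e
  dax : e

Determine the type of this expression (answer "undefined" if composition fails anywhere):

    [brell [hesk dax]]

At [hesk dax]: neither e nor e can take the other as argument; the node is ill-typed.

undefined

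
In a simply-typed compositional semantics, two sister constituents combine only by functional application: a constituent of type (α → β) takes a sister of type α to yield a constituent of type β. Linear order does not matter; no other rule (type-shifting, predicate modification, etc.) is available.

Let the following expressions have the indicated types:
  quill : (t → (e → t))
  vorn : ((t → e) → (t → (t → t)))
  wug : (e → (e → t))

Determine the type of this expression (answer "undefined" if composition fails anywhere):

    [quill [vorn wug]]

undefined

[vorn wug]: ((t → e) → (t → (t → t))) with (e → (e → t)) — neither is a function whose domain matches the other; composition fails here.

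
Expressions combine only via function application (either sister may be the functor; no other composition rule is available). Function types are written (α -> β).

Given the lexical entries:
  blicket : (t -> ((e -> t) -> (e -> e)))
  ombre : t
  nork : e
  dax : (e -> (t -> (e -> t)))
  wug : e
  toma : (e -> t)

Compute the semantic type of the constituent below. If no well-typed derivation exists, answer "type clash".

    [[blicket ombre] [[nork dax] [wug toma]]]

(e -> e)

[blicket ombre]: blicket is (t -> ((e -> t) -> (e -> e))), ombre is t; result ((e -> t) -> (e -> e)).
[nork dax]: dax is (e -> (t -> (e -> t))), nork is e; result (t -> (e -> t)).
[wug toma]: toma is (e -> t), wug is e; result t.
[[nork dax] [wug toma]]: [nork dax] is (t -> (e -> t)), [wug toma] is t; result (e -> t).
[[blicket ombre] [[nork dax] [wug toma]]]: [blicket ombre] is ((e -> t) -> (e -> e)), [[nork dax] [wug toma]] is (e -> t); result (e -> e).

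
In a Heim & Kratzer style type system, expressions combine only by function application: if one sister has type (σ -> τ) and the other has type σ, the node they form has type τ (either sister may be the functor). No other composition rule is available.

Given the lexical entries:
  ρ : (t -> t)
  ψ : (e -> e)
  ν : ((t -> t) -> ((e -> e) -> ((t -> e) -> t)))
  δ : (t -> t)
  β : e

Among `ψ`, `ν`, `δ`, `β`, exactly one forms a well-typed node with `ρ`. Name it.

ν

ψ : (e -> e) — neither side's domain matches the other.
ν — combines: ν : ((t -> t) -> ((e -> e) -> ((t -> e) -> t))) takes ρ : (t -> t) as argument, giving ((e -> e) -> ((t -> e) -> t)).
δ : (t -> t) — neither side's domain matches the other.
β : e — neither side's domain matches the other.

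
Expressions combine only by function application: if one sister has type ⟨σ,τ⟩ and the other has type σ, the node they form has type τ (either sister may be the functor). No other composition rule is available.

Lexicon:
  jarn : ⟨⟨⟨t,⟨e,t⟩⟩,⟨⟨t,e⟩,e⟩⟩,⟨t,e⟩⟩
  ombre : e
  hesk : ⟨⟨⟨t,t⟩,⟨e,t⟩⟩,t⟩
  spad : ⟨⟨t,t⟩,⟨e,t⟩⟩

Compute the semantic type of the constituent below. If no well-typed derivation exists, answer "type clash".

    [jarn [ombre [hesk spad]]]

[hesk spad] — hesk of type ⟨⟨⟨t,t⟩,⟨e,t⟩⟩,t⟩ combines with spad of type ⟨⟨t,t⟩,⟨e,t⟩⟩: type t.
At [ombre [hesk spad]]: neither e nor t can take the other as argument; the node is ill-typed.

type clash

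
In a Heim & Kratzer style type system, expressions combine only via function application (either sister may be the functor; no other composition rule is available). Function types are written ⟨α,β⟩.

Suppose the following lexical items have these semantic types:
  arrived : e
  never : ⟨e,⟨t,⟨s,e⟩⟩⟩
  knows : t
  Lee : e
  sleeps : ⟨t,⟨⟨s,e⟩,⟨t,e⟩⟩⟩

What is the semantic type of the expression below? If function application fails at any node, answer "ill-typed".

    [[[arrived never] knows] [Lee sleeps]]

ill-typed

[arrived never] — never of type ⟨e,⟨t,⟨s,e⟩⟩⟩ combines with arrived of type e: type ⟨t,⟨s,e⟩⟩.
[[arrived never] knows] — [arrived never] of type ⟨t,⟨s,e⟩⟩ combines with knows of type t: type ⟨s,e⟩.
At [Lee sleeps]: neither e nor ⟨t,⟨⟨s,e⟩,⟨t,e⟩⟩⟩ can take the other as argument; the node is ill-typed.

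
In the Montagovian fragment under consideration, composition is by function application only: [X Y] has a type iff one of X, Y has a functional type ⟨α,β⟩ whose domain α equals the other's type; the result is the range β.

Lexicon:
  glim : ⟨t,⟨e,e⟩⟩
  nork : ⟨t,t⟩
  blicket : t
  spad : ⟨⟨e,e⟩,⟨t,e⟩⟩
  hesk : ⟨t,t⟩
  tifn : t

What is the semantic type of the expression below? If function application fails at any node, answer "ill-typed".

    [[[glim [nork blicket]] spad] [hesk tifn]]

e

At [nork blicket], nork : ⟨t,t⟩ takes blicket : t, giving t.
At [glim [nork blicket]], glim : ⟨t,⟨e,e⟩⟩ takes [nork blicket] : t, giving ⟨e,e⟩.
At [[glim [nork blicket]] spad], spad : ⟨⟨e,e⟩,⟨t,e⟩⟩ takes [glim [nork blicket]] : ⟨e,e⟩, giving ⟨t,e⟩.
At [hesk tifn], hesk : ⟨t,t⟩ takes tifn : t, giving t.
At [[[glim [nork blicket]] spad] [hesk tifn]], [[glim [nork blicket]] spad] : ⟨t,e⟩ takes [hesk tifn] : t, giving e.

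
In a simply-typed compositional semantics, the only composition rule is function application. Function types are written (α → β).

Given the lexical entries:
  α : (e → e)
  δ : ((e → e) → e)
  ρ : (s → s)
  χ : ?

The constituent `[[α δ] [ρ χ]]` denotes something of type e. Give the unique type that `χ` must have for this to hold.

[[α δ] [ρ χ]] is required to be e. [α δ] : e cannot yield e as functor, so [ρ χ] : (e → e).
[ρ χ] is required to be (e → e). ρ : (s → s) cannot yield (e → e) as functor, so χ : ((s → s) → (e → e)).

((s → s) → (e → e))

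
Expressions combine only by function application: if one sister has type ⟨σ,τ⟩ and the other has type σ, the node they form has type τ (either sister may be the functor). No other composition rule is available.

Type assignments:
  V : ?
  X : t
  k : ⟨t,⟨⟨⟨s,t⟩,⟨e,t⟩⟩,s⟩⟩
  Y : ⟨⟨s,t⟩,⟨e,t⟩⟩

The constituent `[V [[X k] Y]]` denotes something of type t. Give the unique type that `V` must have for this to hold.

⟨s,t⟩

For [V [[X k] Y]] to have type t with [[X k] Y] of type s, V must be the function: V : ⟨s,t⟩.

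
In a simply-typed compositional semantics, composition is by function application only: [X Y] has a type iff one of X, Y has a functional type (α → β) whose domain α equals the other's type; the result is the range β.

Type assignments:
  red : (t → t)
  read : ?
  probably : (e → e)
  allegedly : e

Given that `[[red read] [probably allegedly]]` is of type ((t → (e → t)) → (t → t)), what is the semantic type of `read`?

[[red read] [probably allegedly]] must have type ((t → (e → t)) → (t → t)). The sister [probably allegedly] has type e; that is not a function onto ((t → (e → t)) → (t → t)), so [red read] must be the functor, of type (e → ((t → (e → t)) → (t → t))).
[red read] must have type (e → ((t → (e → t)) → (t → t))). The sister red has type (t → t); that is not a function onto (e → ((t → (e → t)) → (t → t))), so read must be the functor, of type ((t → t) → (e → ((t → (e → t)) → (t → t)))).

((t → t) → (e → ((t → (e → t)) → (t → t))))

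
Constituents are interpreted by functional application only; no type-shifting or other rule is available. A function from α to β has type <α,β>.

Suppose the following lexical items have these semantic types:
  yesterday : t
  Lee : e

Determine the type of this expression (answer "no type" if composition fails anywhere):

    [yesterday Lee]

[yesterday Lee]: t with e — neither is a function whose domain matches the other; composition fails here.

no type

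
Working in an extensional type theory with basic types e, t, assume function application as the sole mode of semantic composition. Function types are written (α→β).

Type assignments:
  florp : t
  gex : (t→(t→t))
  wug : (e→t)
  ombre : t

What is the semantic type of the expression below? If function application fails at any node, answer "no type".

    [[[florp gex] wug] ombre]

[florp gex] — gex of type (t→(t→t)) combines with florp of type t: type (t→t).
At [[florp gex] wug]: neither (t→t) nor (e→t) can take the other as argument; the node is ill-typed.

no type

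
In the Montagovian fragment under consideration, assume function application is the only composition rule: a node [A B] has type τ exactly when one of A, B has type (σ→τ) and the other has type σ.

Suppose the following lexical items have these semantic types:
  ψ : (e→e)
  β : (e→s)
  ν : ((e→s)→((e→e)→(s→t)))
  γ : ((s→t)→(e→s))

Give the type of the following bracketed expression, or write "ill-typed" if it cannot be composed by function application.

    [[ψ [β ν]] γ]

(e→s)

[β ν] — ν of type ((e→s)→((e→e)→(s→t))) combines with β of type (e→s): type ((e→e)→(s→t)).
[ψ [β ν]] — [β ν] of type ((e→e)→(s→t)) combines with ψ of type (e→e): type (s→t).
[[ψ [β ν]] γ] — γ of type ((s→t)→(e→s)) combines with [ψ [β ν]] of type (s→t): type (e→s).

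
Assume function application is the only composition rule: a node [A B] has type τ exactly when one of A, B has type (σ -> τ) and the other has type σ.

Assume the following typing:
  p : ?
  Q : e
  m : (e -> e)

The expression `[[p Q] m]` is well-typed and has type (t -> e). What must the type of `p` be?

At [[p Q] m] (required: (t -> e)): m is (e -> e), which is not a function with range (t -> e); hence [p Q] is the functor — type ((e -> e) -> (t -> e)).
At [p Q] (required: ((e -> e) -> (t -> e))): Q is e, which is not a function with range ((e -> e) -> (t -> e)); hence p is the functor — type (e -> ((e -> e) -> (t -> e))).

(e -> ((e -> e) -> (t -> e)))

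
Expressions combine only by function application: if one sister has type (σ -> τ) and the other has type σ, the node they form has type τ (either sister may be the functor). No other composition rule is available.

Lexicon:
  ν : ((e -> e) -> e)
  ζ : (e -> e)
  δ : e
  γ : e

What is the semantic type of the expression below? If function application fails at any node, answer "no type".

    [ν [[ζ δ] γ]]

no type

[ζ δ]: (e -> e) applied to e yields e.
[[ζ δ] γ]: e with e — neither is a function whose domain matches the other; composition fails here.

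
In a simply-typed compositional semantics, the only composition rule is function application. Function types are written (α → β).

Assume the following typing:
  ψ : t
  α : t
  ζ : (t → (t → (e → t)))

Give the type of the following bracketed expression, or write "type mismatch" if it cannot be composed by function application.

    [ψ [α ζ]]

[α ζ]: functor ζ : (t → (t → (e → t))), argument α : t; result (t → (e → t)).
[ψ [α ζ]]: functor [α ζ] : (t → (e → t)), argument ψ : t; result (e → t).

(e → t)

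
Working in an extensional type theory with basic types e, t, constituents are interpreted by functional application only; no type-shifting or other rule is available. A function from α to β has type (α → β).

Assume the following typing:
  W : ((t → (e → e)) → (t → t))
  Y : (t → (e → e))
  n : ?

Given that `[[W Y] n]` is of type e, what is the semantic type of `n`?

At [[W Y] n] (required: e): [W Y] is (t → t), which is not a function with range e; hence n is the functor — type ((t → t) → e).

((t → t) → e)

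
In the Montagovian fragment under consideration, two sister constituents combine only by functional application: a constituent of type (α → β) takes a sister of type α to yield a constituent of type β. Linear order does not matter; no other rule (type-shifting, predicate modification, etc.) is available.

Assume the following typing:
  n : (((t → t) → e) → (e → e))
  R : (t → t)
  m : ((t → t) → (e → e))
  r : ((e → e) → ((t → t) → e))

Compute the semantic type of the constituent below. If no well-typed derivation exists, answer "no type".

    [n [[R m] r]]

(e → e)

[R m] — m of type ((t → t) → (e → e)) combines with R of type (t → t): type (e → e).
[[R m] r] — r of type ((e → e) → ((t → t) → e)) combines with [R m] of type (e → e): type ((t → t) → e).
[n [[R m] r]] — n of type (((t → t) → e) → (e → e)) combines with [[R m] r] of type ((t → t) → e): type (e → e).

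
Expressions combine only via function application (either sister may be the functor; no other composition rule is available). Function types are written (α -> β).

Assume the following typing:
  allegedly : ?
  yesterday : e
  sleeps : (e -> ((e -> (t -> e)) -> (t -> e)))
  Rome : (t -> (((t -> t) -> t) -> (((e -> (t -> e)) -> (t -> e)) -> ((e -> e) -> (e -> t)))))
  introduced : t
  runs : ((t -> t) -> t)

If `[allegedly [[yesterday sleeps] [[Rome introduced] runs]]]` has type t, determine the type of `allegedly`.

(((e -> e) -> (e -> t)) -> t)

At [allegedly [[yesterday sleeps] [[Rome introduced] runs]]] (required: t): [[yesterday sleeps] [[Rome introduced] runs]] is ((e -> e) -> (e -> t)), which is not a function with range t; hence allegedly is the functor — type (((e -> e) -> (e -> t)) -> t).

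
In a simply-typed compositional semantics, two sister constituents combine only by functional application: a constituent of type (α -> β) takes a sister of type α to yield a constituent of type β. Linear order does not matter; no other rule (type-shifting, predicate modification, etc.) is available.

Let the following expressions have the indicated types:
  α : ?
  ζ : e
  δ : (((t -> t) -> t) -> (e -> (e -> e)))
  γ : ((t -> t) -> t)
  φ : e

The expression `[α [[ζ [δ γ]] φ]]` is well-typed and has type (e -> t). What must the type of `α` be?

At [α [[ζ [δ γ]] φ]] (required: (e -> t)): [[ζ [δ γ]] φ] is e, which is not a function with range (e -> t); hence α is the functor — type (e -> (e -> t)).

(e -> (e -> t))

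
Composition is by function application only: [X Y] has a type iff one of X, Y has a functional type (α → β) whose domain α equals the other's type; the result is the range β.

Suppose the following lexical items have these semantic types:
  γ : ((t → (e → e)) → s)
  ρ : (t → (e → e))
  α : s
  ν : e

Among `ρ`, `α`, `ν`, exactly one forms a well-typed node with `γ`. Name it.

ρ

ρ — combines: γ : ((t → (e → e)) → s) takes ρ : (t → (e → e)) as argument, giving s.
α : s — no; γ wants (t → (e → e)), and α wants nothing (atomic).
ν : e — no; γ wants (t → (e → e)), and ν wants nothing (atomic).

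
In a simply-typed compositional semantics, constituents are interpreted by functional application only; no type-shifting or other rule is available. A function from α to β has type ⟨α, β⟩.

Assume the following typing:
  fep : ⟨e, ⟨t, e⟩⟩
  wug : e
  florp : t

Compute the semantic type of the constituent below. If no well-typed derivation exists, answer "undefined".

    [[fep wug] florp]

[fep wug] — fep of type ⟨e, ⟨t, e⟩⟩ combines with wug of type e: type ⟨t, e⟩.
[[fep wug] florp] — [fep wug] of type ⟨t, e⟩ combines with florp of type t: type e.

e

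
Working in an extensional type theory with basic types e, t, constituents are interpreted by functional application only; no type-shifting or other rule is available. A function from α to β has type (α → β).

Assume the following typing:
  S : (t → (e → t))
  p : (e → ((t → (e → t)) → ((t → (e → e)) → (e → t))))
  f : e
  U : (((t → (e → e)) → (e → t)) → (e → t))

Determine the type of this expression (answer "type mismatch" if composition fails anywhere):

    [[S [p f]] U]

(e → t)

[p f]: functor p : (e → ((t → (e → t)) → ((t → (e → e)) → (e → t)))), argument f : e; result ((t → (e → t)) → ((t → (e → e)) → (e → t))).
[S [p f]]: functor [p f] : ((t → (e → t)) → ((t → (e → e)) → (e → t))), argument S : (t → (e → t)); result ((t → (e → e)) → (e → t)).
[[S [p f]] U]: functor U : (((t → (e → e)) → (e → t)) → (e → t)), argument [S [p f]] : ((t → (e → e)) → (e → t)); result (e → t).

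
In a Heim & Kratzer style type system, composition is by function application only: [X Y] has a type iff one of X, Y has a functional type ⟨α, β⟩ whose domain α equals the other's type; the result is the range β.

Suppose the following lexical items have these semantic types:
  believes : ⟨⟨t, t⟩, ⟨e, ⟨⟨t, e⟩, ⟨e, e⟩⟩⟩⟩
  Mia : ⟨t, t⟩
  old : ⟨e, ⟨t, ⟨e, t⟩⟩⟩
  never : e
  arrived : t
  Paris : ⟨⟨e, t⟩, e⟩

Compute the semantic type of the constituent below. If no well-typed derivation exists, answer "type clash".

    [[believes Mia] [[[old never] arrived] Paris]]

⟨⟨t, e⟩, ⟨e, e⟩⟩

[believes Mia] — believes of type ⟨⟨t, t⟩, ⟨e, ⟨⟨t, e⟩, ⟨e, e⟩⟩⟩⟩ combines with Mia of type ⟨t, t⟩: type ⟨e, ⟨⟨t, e⟩, ⟨e, e⟩⟩⟩.
[old never] — old of type ⟨e, ⟨t, ⟨e, t⟩⟩⟩ combines with never of type e: type ⟨t, ⟨e, t⟩⟩.
[[old never] arrived] — [old never] of type ⟨t, ⟨e, t⟩⟩ combines with arrived of type t: type ⟨e, t⟩.
[[[old never] arrived] Paris] — Paris of type ⟨⟨e, t⟩, e⟩ combines with [[old never] arrived] of type ⟨e, t⟩: type e.
[[believes Mia] [[[old never] arrived] Paris]] — [believes Mia] of type ⟨e, ⟨⟨t, e⟩, ⟨e, e⟩⟩⟩ combines with [[[old never] arrived] Paris] of type e: type ⟨⟨t, e⟩, ⟨e, e⟩⟩.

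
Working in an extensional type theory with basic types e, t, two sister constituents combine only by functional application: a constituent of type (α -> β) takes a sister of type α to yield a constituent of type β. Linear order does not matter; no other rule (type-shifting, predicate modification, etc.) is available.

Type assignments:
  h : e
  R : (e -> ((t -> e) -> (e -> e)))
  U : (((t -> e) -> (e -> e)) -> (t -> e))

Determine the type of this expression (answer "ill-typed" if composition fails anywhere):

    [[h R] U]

(t -> e)

[h R] — R of type (e -> ((t -> e) -> (e -> e))) combines with h of type e: type ((t -> e) -> (e -> e)).
[[h R] U] — U of type (((t -> e) -> (e -> e)) -> (t -> e)) combines with [h R] of type ((t -> e) -> (e -> e)): type (t -> e).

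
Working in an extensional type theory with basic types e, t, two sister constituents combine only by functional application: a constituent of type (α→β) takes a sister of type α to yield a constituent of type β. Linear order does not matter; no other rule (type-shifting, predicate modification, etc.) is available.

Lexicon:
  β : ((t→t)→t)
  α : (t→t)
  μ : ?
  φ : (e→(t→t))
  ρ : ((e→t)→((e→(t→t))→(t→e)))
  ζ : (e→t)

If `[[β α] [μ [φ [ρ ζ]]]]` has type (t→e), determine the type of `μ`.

[[β α] [μ [φ [ρ ζ]]]] is required to be (t→e). [β α] : t cannot yield (t→e) as functor, so [μ [φ [ρ ζ]]] : (t→(t→e)).
[μ [φ [ρ ζ]]] is required to be (t→(t→e)). [φ [ρ ζ]] : (t→e) cannot yield (t→(t→e)) as functor, so μ : ((t→e)→(t→(t→e))).

((t→e)→(t→(t→e)))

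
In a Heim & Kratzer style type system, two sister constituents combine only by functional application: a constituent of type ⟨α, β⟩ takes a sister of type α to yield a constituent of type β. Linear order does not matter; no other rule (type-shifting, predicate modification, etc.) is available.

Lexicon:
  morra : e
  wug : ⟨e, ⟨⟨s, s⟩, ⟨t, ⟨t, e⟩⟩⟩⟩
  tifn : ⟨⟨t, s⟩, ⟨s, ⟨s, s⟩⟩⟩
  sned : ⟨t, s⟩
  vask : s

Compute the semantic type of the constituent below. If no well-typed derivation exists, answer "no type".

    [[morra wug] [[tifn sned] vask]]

⟨t, ⟨t, e⟩⟩

[morra wug]: ⟨e, ⟨⟨s, s⟩, ⟨t, ⟨t, e⟩⟩⟩⟩ applied to e yields ⟨⟨s, s⟩, ⟨t, ⟨t, e⟩⟩⟩.
[tifn sned]: ⟨⟨t, s⟩, ⟨s, ⟨s, s⟩⟩⟩ applied to ⟨t, s⟩ yields ⟨s, ⟨s, s⟩⟩.
[[tifn sned] vask]: ⟨s, ⟨s, s⟩⟩ applied to s yields ⟨s, s⟩.
[[morra wug] [[tifn sned] vask]]: ⟨⟨s, s⟩, ⟨t, ⟨t, e⟩⟩⟩ applied to ⟨s, s⟩ yields ⟨t, ⟨t, e⟩⟩.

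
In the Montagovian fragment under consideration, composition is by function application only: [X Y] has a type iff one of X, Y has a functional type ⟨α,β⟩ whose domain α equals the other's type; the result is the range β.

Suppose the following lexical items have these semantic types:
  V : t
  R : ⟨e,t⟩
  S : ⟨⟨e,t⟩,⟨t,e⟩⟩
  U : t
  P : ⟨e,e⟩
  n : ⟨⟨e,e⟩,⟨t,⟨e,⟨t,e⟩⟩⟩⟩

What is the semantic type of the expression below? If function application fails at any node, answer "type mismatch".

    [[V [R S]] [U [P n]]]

⟨t,e⟩

[R S]: ⟨⟨e,t⟩,⟨t,e⟩⟩ applied to ⟨e,t⟩ yields ⟨t,e⟩.
[V [R S]]: ⟨t,e⟩ applied to t yields e.
[P n]: ⟨⟨e,e⟩,⟨t,⟨e,⟨t,e⟩⟩⟩⟩ applied to ⟨e,e⟩ yields ⟨t,⟨e,⟨t,e⟩⟩⟩.
[U [P n]]: ⟨t,⟨e,⟨t,e⟩⟩⟩ applied to t yields ⟨e,⟨t,e⟩⟩.
[[V [R S]] [U [P n]]]: ⟨e,⟨t,e⟩⟩ applied to e yields ⟨t,e⟩.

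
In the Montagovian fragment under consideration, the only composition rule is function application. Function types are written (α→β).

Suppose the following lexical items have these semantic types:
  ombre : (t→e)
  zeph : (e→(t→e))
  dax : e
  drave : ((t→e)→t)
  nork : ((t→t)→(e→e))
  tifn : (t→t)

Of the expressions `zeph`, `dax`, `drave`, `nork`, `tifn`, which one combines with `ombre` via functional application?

drave

zeph : (e→(t→e)) — does not combine with ombre.
dax : e — does not combine with ombre.
drave — combines: drave : ((t→e)→t) takes ombre : (t→e) as argument, giving t.
nork : ((t→t)→(e→e)) — does not combine with ombre.
tifn : (t→t) — does not combine with ombre.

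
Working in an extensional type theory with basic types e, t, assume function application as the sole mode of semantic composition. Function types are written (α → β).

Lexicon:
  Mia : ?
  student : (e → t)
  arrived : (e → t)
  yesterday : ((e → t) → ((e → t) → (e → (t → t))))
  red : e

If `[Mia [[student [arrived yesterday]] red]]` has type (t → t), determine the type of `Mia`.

For [Mia [[student [arrived yesterday]] red]] to have type (t → t) with [[student [arrived yesterday]] red] of type (t → t), Mia must be the function: Mia : ((t → t) → (t → t)).

((t → t) → (t → t))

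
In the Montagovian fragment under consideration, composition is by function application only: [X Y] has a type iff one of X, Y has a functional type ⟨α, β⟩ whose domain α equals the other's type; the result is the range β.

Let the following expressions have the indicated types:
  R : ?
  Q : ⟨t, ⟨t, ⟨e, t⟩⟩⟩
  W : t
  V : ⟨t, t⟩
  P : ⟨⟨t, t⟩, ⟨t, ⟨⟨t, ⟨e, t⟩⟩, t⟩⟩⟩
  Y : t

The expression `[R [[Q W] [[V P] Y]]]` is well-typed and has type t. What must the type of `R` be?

⟨t, t⟩

For [R [[Q W] [[V P] Y]]] to have type t with [[Q W] [[V P] Y]] of type t, R must be the function: R : ⟨t, t⟩.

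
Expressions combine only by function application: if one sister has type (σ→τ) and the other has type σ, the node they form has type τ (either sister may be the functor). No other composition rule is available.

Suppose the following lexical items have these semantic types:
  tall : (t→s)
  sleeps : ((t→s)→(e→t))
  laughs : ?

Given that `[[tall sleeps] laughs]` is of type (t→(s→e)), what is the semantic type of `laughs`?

For [[tall sleeps] laughs] to have type (t→(s→e)) with [tall sleeps] of type (e→t), laughs must be the function: laughs : ((e→t)→(t→(s→e))).

((e→t)→(t→(s→e)))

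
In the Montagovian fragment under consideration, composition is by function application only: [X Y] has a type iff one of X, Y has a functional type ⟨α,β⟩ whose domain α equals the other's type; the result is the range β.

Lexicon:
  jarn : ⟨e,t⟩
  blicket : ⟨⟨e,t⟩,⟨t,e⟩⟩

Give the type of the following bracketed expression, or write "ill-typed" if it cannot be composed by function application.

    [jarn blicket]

At [jarn blicket], blicket : ⟨⟨e,t⟩,⟨t,e⟩⟩ takes jarn : ⟨e,t⟩, giving ⟨t,e⟩.

⟨t,e⟩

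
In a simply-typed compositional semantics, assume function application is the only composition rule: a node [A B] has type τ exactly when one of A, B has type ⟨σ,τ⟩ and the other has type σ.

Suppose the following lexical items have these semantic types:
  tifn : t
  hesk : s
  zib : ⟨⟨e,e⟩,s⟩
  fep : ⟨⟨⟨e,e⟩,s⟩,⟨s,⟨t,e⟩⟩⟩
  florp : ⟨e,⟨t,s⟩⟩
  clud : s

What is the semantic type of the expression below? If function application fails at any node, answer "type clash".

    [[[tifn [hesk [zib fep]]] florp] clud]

[zib fep] — fep of type ⟨⟨⟨e,e⟩,s⟩,⟨s,⟨t,e⟩⟩⟩ combines with zib of type ⟨⟨e,e⟩,s⟩: type ⟨s,⟨t,e⟩⟩.
[hesk [zib fep]] — [zib fep] of type ⟨s,⟨t,e⟩⟩ combines with hesk of type s: type ⟨t,e⟩.
[tifn [hesk [zib fep]]] — [hesk [zib fep]] of type ⟨t,e⟩ combines with tifn of type t: type e.
[[tifn [hesk [zib fep]]] florp] — florp of type ⟨e,⟨t,s⟩⟩ combines with [tifn [hesk [zib fep]]] of type e: type ⟨t,s⟩.
[[[tifn [hesk [zib fep]]] florp] clud]: ⟨t,s⟩ with s — neither is a function whose domain matches the other; composition fails here.

type clash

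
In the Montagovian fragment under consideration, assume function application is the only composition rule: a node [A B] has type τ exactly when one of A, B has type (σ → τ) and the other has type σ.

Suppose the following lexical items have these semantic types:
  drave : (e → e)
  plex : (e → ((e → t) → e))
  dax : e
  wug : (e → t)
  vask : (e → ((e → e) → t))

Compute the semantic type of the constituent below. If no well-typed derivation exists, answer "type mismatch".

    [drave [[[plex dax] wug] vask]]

[plex dax]: functor plex : (e → ((e → t) → e)), argument dax : e; result ((e → t) → e).
[[plex dax] wug]: functor [plex dax] : ((e → t) → e), argument wug : (e → t); result e.
[[[plex dax] wug] vask]: functor vask : (e → ((e → e) → t)), argument [[plex dax] wug] : e; result ((e → e) → t).
[drave [[[plex dax] wug] vask]]: functor [[[plex dax] wug] vask] : ((e → e) → t), argument drave : (e → e); result t.

t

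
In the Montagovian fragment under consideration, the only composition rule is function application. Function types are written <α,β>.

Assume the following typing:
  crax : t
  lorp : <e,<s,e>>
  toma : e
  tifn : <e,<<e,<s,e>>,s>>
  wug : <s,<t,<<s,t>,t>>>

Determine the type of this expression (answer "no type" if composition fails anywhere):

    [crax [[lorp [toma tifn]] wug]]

<<s,t>,t>

[toma tifn]: tifn is <e,<<e,<s,e>>,s>>, toma is e; result <<e,<s,e>>,s>.
[lorp [toma tifn]]: [toma tifn] is <<e,<s,e>>,s>, lorp is <e,<s,e>>; result s.
[[lorp [toma tifn]] wug]: wug is <s,<t,<<s,t>,t>>>, [lorp [toma tifn]] is s; result <t,<<s,t>,t>>.
[crax [[lorp [toma tifn]] wug]]: [[lorp [toma tifn]] wug] is <t,<<s,t>,t>>, crax is t; result <<s,t>,t>.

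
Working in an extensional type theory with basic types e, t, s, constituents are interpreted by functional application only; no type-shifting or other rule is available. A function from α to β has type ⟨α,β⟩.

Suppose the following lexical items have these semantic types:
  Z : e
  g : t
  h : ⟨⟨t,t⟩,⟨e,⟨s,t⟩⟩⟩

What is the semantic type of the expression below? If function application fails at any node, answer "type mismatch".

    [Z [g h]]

At [g h]: neither t nor ⟨⟨t,t⟩,⟨e,⟨s,t⟩⟩⟩ can take the other as argument; the node is ill-typed.

type mismatch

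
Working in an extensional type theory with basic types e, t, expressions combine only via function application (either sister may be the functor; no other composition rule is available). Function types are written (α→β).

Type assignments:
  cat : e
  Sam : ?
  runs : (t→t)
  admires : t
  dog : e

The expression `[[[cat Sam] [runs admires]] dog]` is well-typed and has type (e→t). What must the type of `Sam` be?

(e→(t→(e→(e→t))))

[[[cat Sam] [runs admires]] dog] is required to be (e→t). dog : e cannot yield (e→t) as functor, so [[cat Sam] [runs admires]] : (e→(e→t)).
[[cat Sam] [runs admires]] is required to be (e→(e→t)). [runs admires] : t cannot yield (e→(e→t)) as functor, so [cat Sam] : (t→(e→(e→t))).
[cat Sam] is required to be (t→(e→(e→t))). cat : e cannot yield (t→(e→(e→t))) as functor, so Sam : (e→(t→(e→(e→t)))).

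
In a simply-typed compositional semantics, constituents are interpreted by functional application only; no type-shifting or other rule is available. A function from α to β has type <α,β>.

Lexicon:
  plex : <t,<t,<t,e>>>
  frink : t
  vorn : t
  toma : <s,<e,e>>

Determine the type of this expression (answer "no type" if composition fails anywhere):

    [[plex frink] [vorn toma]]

no type

[plex frink]: functor plex : <t,<t,<t,e>>>, argument frink : t; result <t,<t,e>>.
[vorn toma]: t and <s,<e,e>> cannot combine by function application — type clash.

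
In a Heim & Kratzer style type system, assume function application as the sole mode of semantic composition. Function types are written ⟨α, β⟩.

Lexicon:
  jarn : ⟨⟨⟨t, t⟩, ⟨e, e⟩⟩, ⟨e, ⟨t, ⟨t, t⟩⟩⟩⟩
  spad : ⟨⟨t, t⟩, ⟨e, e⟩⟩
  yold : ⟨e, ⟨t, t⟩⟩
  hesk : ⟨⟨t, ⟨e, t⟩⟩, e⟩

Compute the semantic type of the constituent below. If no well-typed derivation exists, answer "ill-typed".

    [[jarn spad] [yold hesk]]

[jarn spad]: ⟨⟨⟨t, t⟩, ⟨e, e⟩⟩, ⟨e, ⟨t, ⟨t, t⟩⟩⟩⟩ applied to ⟨⟨t, t⟩, ⟨e, e⟩⟩ yields ⟨e, ⟨t, ⟨t, t⟩⟩⟩.
At [yold hesk]: neither ⟨e, ⟨t, t⟩⟩ nor ⟨⟨t, ⟨e, t⟩⟩, e⟩ can take the other as argument; the node is ill-typed.

ill-typed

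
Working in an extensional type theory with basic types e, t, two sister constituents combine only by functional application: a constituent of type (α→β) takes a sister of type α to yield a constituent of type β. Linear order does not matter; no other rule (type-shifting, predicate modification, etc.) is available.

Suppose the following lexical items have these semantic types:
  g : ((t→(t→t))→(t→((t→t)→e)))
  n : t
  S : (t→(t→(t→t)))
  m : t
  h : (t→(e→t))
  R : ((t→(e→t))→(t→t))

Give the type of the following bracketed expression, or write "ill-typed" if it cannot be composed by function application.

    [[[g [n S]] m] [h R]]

e

[n S]: S is (t→(t→(t→t))), n is t; result (t→(t→t)).
[g [n S]]: g is ((t→(t→t))→(t→((t→t)→e))), [n S] is (t→(t→t)); result (t→((t→t)→e)).
[[g [n S]] m]: [g [n S]] is (t→((t→t)→e)), m is t; result ((t→t)→e).
[h R]: R is ((t→(e→t))→(t→t)), h is (t→(e→t)); result (t→t).
[[[g [n S]] m] [h R]]: [[g [n S]] m] is ((t→t)→e), [h R] is (t→t); result e.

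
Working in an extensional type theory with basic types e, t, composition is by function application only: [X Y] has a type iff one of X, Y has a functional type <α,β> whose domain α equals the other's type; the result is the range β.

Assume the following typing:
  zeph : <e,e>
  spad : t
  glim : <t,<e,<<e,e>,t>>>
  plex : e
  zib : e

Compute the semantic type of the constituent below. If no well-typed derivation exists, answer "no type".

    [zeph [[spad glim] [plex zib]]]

[spad glim]: <t,<e,<<e,e>,t>>> applied to t yields <e,<<e,e>,t>>.
[plex zib]: e and e cannot combine by function application — type clash.

no type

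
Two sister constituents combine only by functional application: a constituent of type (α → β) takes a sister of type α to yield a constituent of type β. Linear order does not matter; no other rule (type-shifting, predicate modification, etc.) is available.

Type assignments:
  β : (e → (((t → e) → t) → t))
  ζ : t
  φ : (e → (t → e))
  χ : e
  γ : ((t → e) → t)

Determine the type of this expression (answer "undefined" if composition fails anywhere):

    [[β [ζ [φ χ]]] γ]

t

[φ χ]: φ is (e → (t → e)), χ is e; result (t → e).
[ζ [φ χ]]: [φ χ] is (t → e), ζ is t; result e.
[β [ζ [φ χ]]]: β is (e → (((t → e) → t) → t)), [ζ [φ χ]] is e; result (((t → e) → t) → t).
[[β [ζ [φ χ]]] γ]: [β [ζ [φ χ]]] is (((t → e) → t) → t), γ is ((t → e) → t); result t.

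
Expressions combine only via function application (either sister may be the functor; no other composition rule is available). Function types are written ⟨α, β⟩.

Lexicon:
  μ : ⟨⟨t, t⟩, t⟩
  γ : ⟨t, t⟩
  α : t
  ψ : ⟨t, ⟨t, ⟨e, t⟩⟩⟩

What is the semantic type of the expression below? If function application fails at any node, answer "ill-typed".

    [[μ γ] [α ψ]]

⟨e, t⟩

[μ γ] — μ of type ⟨⟨t, t⟩, t⟩ combines with γ of type ⟨t, t⟩: type t.
[α ψ] — ψ of type ⟨t, ⟨t, ⟨e, t⟩⟩⟩ combines with α of type t: type ⟨t, ⟨e, t⟩⟩.
[[μ γ] [α ψ]] — [α ψ] of type ⟨t, ⟨e, t⟩⟩ combines with [μ γ] of type t: type ⟨e, t⟩.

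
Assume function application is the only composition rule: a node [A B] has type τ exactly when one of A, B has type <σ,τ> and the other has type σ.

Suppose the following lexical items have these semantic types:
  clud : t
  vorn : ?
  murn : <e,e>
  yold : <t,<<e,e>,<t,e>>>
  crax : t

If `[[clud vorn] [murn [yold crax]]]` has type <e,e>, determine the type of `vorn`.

At [[clud vorn] [murn [yold crax]]] (required: <e,e>): [murn [yold crax]] is <t,e>, which is not a function with range <e,e>; hence [clud vorn] is the functor — type <<t,e>,<e,e>>.
At [clud vorn] (required: <<t,e>,<e,e>>): clud is t, which is not a function with range <<t,e>,<e,e>>; hence vorn is the functor — type <t,<<t,e>,<e,e>>>.

<t,<<t,e>,<e,e>>>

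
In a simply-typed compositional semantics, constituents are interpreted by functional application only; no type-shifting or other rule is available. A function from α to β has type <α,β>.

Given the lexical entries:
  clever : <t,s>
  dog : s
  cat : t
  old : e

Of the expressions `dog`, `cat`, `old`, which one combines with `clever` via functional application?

cat

dog : s — does not combine with clever.
cat — combines: clever : <t,s> takes cat : t as argument, giving s.
old : e — does not combine with clever.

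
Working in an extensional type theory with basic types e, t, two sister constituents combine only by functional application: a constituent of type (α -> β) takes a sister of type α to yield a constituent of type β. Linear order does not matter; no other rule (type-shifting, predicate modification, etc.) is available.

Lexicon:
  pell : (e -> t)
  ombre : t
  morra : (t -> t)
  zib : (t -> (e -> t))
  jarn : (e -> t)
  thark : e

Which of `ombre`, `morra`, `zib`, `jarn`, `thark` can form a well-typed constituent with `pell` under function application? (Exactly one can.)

ombre : t — pell needs e; ombre needs nothing (atomic); neither fits.
morra : (t -> t) — pell needs e; morra needs t; neither fits.
zib : (t -> (e -> t)) — pell needs e; zib needs t; neither fits.
jarn : (e -> t) — pell needs e; jarn needs e; neither fits.
thark — combines: pell : (e -> t) takes thark : e as argument, giving t.

thark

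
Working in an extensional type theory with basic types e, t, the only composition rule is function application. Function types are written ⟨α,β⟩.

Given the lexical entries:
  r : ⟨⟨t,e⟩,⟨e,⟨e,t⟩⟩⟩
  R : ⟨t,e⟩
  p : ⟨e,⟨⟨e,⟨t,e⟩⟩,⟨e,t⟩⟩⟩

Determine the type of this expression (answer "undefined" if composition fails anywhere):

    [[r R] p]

[r R]: r is ⟨⟨t,e⟩,⟨e,⟨e,t⟩⟩⟩, R is ⟨t,e⟩; result ⟨e,⟨e,t⟩⟩.
At [[r R] p]: neither ⟨e,⟨e,t⟩⟩ nor ⟨e,⟨⟨e,⟨t,e⟩⟩,⟨e,t⟩⟩⟩ can take the other as argument; the node is ill-typed.

undefined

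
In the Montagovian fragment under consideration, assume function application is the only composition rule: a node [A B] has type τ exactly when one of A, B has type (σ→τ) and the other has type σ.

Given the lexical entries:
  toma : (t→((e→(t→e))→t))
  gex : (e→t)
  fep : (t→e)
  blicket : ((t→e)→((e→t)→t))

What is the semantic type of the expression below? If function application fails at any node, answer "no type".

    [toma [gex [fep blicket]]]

((e→(t→e))→t)

[fep blicket]: blicket is ((t→e)→((e→t)→t)), fep is (t→e); result ((e→t)→t).
[gex [fep blicket]]: [fep blicket] is ((e→t)→t), gex is (e→t); result t.
[toma [gex [fep blicket]]]: toma is (t→((e→(t→e))→t)), [gex [fep blicket]] is t; result ((e→(t→e))→t).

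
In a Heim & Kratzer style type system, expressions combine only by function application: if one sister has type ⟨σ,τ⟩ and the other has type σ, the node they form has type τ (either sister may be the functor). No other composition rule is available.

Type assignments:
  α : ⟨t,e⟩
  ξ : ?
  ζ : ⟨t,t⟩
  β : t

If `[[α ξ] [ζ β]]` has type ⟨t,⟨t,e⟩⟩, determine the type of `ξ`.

[[α ξ] [ζ β]] is required to be ⟨t,⟨t,e⟩⟩. [ζ β] : t cannot yield ⟨t,⟨t,e⟩⟩ as functor, so [α ξ] : ⟨t,⟨t,⟨t,e⟩⟩⟩.
[α ξ] is required to be ⟨t,⟨t,⟨t,e⟩⟩⟩. α : ⟨t,e⟩ cannot yield ⟨t,⟨t,⟨t,e⟩⟩⟩ as functor, so ξ : ⟨⟨t,e⟩,⟨t,⟨t,⟨t,e⟩⟩⟩⟩.

⟨⟨t,e⟩,⟨t,⟨t,⟨t,e⟩⟩⟩⟩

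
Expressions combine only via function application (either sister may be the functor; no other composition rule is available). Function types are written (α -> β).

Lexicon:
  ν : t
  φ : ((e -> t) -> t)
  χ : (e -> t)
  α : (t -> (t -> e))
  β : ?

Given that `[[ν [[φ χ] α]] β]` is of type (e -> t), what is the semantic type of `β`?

For [[ν [[φ χ] α]] β] to have type (e -> t) with [ν [[φ χ] α]] of type e, β must be the function: β : (e -> (e -> t)).

(e -> (e -> t))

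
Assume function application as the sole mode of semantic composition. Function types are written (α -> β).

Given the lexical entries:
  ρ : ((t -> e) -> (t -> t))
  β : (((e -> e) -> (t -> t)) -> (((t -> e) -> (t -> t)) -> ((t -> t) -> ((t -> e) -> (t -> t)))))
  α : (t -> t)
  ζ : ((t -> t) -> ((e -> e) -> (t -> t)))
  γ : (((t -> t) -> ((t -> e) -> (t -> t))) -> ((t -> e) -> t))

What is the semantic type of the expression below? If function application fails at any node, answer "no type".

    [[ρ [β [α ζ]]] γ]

((t -> e) -> t)

[α ζ]: ((t -> t) -> ((e -> e) -> (t -> t))) applied to (t -> t) yields ((e -> e) -> (t -> t)).
[β [α ζ]]: (((e -> e) -> (t -> t)) -> (((t -> e) -> (t -> t)) -> ((t -> t) -> ((t -> e) -> (t -> t))))) applied to ((e -> e) -> (t -> t)) yields (((t -> e) -> (t -> t)) -> ((t -> t) -> ((t -> e) -> (t -> t)))).
[ρ [β [α ζ]]]: (((t -> e) -> (t -> t)) -> ((t -> t) -> ((t -> e) -> (t -> t)))) applied to ((t -> e) -> (t -> t)) yields ((t -> t) -> ((t -> e) -> (t -> t))).
[[ρ [β [α ζ]]] γ]: (((t -> t) -> ((t -> e) -> (t -> t))) -> ((t -> e) -> t)) applied to ((t -> t) -> ((t -> e) -> (t -> t))) yields ((t -> e) -> t).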